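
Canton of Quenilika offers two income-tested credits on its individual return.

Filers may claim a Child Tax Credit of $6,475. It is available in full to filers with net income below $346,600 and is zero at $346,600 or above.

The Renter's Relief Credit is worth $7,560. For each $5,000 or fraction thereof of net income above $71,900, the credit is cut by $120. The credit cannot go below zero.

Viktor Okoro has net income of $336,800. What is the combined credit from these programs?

Child Tax Credit: $336,800 is below the $346,600 cutoff, so the full $6,475 applies.
Renter's Relief Credit: income exceeds $71,900 by $264,900, which is 53 full-or-partial $5,000 increments; reduction = 53 × $120 = $6,360, leaving $1,200.
Total: $6,475 + $1,200 = $7,675.

$7,675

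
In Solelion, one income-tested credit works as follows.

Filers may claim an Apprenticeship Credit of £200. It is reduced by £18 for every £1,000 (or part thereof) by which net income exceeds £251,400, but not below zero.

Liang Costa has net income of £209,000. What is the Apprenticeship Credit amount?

Apprenticeship Credit: £209,000 is at or below the £251,400 threshold, so the full £200 applies.

£200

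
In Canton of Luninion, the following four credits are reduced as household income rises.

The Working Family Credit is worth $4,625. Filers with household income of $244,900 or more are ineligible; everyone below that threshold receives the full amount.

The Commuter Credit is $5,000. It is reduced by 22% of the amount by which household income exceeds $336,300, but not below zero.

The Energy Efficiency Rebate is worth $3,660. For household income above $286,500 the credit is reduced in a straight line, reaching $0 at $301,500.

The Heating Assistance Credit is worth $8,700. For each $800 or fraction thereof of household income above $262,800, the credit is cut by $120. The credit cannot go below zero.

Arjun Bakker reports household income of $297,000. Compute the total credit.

$9,638

Working Family Credit: $297,000 meets or exceeds the $244,900 cutoff, so the credit is $0.
Commuter Credit: $297,000 is at or below the $336,300 threshold, so the full $5,000 applies.
Energy Efficiency Rebate: $297,000 is $10,500 into a $15,000 phase-out range, leaving 4,500/15,000 of the credit: $3,660 × 4,500/15,000 = $1,098.
Heating Assistance Credit: income exceeds $262,800 by $34,200, which is 43 full-or-partial $800 increments; reduction = 43 × $120 = $5,160, leaving $3,540.
Total: $0 + $5,000 + $1,098 + $3,540 = $9,638.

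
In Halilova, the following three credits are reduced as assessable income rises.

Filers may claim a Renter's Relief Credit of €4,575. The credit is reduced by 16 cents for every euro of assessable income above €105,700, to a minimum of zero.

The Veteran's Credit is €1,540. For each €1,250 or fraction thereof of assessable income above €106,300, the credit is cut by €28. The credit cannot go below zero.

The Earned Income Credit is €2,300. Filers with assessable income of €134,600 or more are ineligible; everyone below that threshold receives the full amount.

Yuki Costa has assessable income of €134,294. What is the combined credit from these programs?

€3,196

Renter's Relief Credit: 16% of the €28,594 excess over €105,700 is €4,575.04 ≥ base, so the credit is €0.
Veteran's Credit: income exceeds €106,300 by €27,994, which is 23 full-or-partial €1,250 increments; reduction = 23 × €28 = €644, leaving €896.
Earned Income Credit: €134,294 is below the €134,600 cutoff, so the full €2,300 applies.
Total: €0 + €896 + €2,300 = €3,196.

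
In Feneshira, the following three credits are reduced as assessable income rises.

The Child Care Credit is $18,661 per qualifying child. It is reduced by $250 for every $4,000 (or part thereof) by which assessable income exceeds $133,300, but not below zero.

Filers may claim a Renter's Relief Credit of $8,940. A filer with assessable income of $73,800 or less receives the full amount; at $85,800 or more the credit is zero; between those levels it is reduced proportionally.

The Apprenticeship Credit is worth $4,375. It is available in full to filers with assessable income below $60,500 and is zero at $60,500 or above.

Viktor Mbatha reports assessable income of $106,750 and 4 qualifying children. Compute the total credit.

$74,644

Child Care Credit: base = 4 × $18,661 = $74,644. $106,750 is at or below the $133,300 threshold, so the full $74,644 applies.
Renter's Relief Credit: $106,750 is at or above $85,800, so the credit is $0.
Apprenticeship Credit: $106,750 meets or exceeds the $60,500 cutoff, so the credit is $0.
Total: $74,644 + $0 + $0 = $74,644.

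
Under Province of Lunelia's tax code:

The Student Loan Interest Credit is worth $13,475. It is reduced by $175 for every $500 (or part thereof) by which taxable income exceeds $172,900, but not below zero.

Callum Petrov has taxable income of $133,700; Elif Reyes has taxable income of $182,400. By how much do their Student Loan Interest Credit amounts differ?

$3,325

Callum ($133,700): Student Loan Interest Credit: $133,700 is at or below the $172,900 threshold, so the full $13,475 applies.
Elif ($182,400): Student Loan Interest Credit: income exceeds $172,900 by $9,500, which is 19 full-or-partial $500 increments; reduction = 19 × $175 = $3,325, leaving $10,150.
Difference: |$13,475 − $10,150| = $3,325.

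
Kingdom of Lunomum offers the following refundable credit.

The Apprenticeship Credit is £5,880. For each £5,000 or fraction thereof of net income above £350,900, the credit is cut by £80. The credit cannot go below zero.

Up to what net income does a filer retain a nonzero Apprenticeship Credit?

£715,900

After 73 increments the reduction is 73 × £80 = £5,840, leaving £40; one more increment wipes it out. Increment 73 ends at excess 73 × £5,000 = £365,000, so the highest qualifying income is £350,900 + £365,000 = £715,900.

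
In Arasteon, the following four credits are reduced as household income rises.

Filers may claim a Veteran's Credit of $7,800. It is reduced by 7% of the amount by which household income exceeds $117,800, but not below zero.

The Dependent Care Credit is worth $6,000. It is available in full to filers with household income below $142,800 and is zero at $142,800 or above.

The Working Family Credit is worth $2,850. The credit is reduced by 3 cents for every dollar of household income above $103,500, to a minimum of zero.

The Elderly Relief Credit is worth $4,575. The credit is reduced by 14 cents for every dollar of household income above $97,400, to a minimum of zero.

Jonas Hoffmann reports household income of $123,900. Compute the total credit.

$16,476

Veteran's Credit: 7% of the $6,100 excess over $117,800 is $427; credit = $7,800 − $427 = $7,373.
Dependent Care Credit: $123,900 is below the $142,800 cutoff, so the full $6,000 applies.
Working Family Credit: 3% of the $20,400 excess over $103,500 is $612; credit = $2,850 − $612 = $2,238.
Elderly Relief Credit: 14% of the $26,500 excess over $97,400 is $3,710; credit = $4,575 − $3,710 = $865.
Total: $7,373 + $6,000 + $2,238 + $865 = $16,476.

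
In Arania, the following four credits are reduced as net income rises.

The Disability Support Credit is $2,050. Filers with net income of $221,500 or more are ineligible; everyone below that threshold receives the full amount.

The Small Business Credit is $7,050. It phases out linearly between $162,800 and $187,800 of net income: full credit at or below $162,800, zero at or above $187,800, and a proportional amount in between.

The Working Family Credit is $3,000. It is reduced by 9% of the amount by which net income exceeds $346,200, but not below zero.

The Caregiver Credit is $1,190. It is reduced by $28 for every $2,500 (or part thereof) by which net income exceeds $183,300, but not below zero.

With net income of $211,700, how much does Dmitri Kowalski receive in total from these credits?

$5,904

Disability Support Credit: $211,700 is below the $221,500 cutoff, so the full $2,050 applies.
Small Business Credit: $211,700 is at or above $187,800, so the credit is $0.
Working Family Credit: $211,700 is at or below the $346,200 threshold, so the full $3,000 applies.
Caregiver Credit: income exceeds $183,300 by $28,400, which is 12 full-or-partial $2,500 increments; reduction = 12 × $28 = $336, leaving $854.
Total: $2,050 + $0 + $3,000 + $854 = $5,904.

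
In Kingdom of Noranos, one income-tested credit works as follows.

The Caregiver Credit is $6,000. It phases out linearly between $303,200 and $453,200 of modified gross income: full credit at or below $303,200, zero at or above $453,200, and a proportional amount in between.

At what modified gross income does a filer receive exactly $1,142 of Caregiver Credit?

$424,650

$1,142 is 1,142/6,000 of the full $6,000, so 4,858/6,000 of the $150,000 range has been used: income = $303,200 + $150,000 × 4,858/6,000 = $424,650.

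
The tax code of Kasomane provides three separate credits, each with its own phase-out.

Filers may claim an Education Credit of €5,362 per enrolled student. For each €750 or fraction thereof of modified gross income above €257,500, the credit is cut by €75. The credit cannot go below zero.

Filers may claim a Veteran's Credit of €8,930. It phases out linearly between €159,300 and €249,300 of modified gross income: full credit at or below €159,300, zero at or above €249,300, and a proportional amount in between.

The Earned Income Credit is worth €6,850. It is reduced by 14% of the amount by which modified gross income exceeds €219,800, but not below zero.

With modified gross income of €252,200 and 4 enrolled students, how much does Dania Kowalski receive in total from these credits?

Education Credit: base = 4 × €5,362 = €21,448. €252,200 is at or below the €257,500 threshold, so the full €21,448 applies.
Veteran's Credit: €252,200 is at or above €249,300, so the credit is €0.
Earned Income Credit: 14% of the €32,400 excess over €219,800 is €4,536; credit = €6,850 − €4,536 = €2,314.
Total: €21,448 + €0 + €2,314 = €23,762.

€23,762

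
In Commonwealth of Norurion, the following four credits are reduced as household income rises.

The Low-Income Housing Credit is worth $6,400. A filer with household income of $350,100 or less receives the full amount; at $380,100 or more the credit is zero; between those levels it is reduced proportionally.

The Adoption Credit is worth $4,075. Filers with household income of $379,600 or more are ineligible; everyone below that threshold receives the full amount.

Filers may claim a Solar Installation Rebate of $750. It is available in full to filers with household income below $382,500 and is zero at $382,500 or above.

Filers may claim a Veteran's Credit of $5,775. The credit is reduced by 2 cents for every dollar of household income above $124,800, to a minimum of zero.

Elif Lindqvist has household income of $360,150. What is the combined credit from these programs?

Low-Income Housing Credit: $360,150 is $10,050 into a $30,000 phase-out range, leaving 19,950/30,000 of the credit: $6,400 × 19,950/30,000 = $4,256.
Adoption Credit: $360,150 is below the $379,600 cutoff, so the full $4,075 applies.
Solar Installation Rebate: $360,150 is below the $382,500 cutoff, so the full $750 applies.
Veteran's Credit: 2% of the $235,350 excess over $124,800 is $4,707; credit = $5,775 − $4,707 = $1,068.
Total: $4,256 + $4,075 + $750 + $1,068 = $10,149.

$10,149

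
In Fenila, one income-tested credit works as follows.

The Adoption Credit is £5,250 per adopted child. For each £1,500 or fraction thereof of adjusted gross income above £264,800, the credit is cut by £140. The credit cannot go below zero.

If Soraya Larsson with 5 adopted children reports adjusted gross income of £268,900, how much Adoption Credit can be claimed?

Adoption Credit: base = 5 × £5,250 = £26,250. income exceeds £264,800 by £4,100, which is 3 full-or-partial £1,500 increments; reduction = 3 × £140 = £420, leaving £25,830.

£25,830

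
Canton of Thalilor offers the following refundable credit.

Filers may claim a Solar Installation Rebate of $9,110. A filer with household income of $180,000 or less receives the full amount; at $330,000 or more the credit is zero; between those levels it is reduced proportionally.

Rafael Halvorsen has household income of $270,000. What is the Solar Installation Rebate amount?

Solar Installation Rebate: $270,000 is $90,000 into a $150,000 phase-out range, leaving 60,000/150,000 of the credit: $9,110 × 60,000/150,000 = $3,644.

$3,644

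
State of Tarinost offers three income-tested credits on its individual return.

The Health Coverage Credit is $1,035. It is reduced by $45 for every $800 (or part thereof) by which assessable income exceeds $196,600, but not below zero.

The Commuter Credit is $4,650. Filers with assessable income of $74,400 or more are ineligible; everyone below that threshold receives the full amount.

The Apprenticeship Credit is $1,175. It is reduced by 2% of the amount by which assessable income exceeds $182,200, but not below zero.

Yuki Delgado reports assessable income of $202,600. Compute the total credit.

$1,442

Health Coverage Credit: income exceeds $196,600 by $6,000, which is 8 full-or-partial $800 increments; reduction = 8 × $45 = $360, leaving $675.
Commuter Credit: $202,600 meets or exceeds the $74,400 cutoff, so the credit is $0.
Apprenticeship Credit: 2% of the $20,400 excess over $182,200 is $408; credit = $1,175 − $408 = $767.
Total: $675 + $0 + $767 = $1,442.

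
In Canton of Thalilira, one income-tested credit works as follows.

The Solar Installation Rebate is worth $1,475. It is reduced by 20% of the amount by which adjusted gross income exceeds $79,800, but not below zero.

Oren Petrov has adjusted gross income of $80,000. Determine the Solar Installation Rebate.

$1,435

Solar Installation Rebate: 20% of the $200 excess over $79,800 is $40; credit = $1,475 − $40 = $1,435.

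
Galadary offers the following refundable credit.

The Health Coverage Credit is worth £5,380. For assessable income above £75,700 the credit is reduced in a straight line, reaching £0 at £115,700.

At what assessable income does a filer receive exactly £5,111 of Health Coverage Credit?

£77,700

£5,111 is 5,111/5,380 of the full £5,380, so 269/5,380 of the £40,000 range has been used: income = £75,700 + £40,000 × 269/5,380 = £77,700.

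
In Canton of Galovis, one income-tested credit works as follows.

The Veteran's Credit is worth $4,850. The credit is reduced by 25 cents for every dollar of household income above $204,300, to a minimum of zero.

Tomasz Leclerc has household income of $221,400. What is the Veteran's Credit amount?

$575

Veteran's Credit: 25% of the $17,100 excess over $204,300 is $4,275; credit = $4,850 − $4,275 = $575.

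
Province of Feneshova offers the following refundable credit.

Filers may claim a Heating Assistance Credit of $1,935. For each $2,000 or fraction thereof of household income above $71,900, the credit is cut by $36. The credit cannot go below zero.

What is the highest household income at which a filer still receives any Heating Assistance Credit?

$177,900

After 53 increments the reduction is 53 × $36 = $1,908, leaving $27; one more increment wipes it out. Increment 53 ends at excess 53 × $2,000 = $106,000, so the highest qualifying income is $71,900 + $106,000 = $177,900.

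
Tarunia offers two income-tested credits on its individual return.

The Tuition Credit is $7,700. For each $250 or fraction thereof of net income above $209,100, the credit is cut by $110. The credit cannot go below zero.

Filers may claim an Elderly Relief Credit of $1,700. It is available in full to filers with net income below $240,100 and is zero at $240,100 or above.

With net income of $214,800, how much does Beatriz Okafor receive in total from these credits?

$6,870

Tuition Credit: income exceeds $209,100 by $5,700, which is 23 full-or-partial $250 increments; reduction = 23 × $110 = $2,530, leaving $5,170.
Elderly Relief Credit: $214,800 is below the $240,100 cutoff, so the full $1,700 applies.
Total: $5,170 + $1,700 = $6,870.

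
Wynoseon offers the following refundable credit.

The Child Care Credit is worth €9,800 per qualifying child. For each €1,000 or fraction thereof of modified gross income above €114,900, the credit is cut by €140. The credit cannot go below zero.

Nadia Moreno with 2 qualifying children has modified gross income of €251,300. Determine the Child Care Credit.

€420

Child Care Credit: base = 2 × €9,800 = €19,600. income exceeds €114,900 by €136,400, which is 137 full-or-partial €1,000 increments; reduction = 137 × €140 = €19,180, leaving €420.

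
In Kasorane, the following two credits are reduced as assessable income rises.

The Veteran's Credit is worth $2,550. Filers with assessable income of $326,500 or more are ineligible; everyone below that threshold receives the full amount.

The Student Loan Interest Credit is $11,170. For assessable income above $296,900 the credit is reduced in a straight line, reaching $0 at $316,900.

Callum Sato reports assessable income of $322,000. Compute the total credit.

Veteran's Credit: $322,000 is below the $326,500 cutoff, so the full $2,550 applies.
Student Loan Interest Credit: $322,000 is at or above $316,900, so the credit is $0.
Total: $2,550 + $0 = $2,550.

$2,550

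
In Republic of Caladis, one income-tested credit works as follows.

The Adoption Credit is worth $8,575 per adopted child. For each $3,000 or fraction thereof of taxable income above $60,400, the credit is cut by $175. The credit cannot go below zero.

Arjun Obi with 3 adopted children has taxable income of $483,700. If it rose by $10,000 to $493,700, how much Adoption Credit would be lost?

At $483,700 — base = 3 × $8,575 = $25,725. income exceeds $60,400 by $423,300, which is 142 full-or-partial $3,000 increments; reduction = 142 × $175 = $24,850, leaving $875.
At $493,700 — base = 3 × $8,575 = $25,725. income exceeds $60,400 by $433,300, which is 145 full-or-partial $3,000 increments; reduction = 145 × $175 = $25,375, leaving $350.
Lost: $875 − $350 = $525.

$525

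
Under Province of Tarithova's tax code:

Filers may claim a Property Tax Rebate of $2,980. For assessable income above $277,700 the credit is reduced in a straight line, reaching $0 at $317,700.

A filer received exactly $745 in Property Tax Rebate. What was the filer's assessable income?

$745 is 745/2,980 of the full $2,980, so 2,235/2,980 of the $40,000 range has been used: income = $277,700 + $40,000 × 2,235/2,980 = $307,700.

$307,700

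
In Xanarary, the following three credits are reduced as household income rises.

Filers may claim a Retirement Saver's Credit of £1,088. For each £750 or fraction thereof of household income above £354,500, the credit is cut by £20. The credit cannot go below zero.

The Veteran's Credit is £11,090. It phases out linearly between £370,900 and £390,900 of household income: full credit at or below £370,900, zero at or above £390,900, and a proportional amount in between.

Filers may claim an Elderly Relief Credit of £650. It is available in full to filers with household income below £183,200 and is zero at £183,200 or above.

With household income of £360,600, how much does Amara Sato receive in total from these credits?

£11,998

Retirement Saver's Credit: income exceeds £354,500 by £6,100, which is 9 full-or-partial £750 increments; reduction = 9 × £20 = £180, leaving £908.
Veteran's Credit: £360,600 is at or below the £370,900 threshold, so the full £11,090 applies.
Elderly Relief Credit: £360,600 meets or exceeds the £183,200 cutoff, so the credit is £0.
Total: £908 + £11,090 + £0 = £11,998.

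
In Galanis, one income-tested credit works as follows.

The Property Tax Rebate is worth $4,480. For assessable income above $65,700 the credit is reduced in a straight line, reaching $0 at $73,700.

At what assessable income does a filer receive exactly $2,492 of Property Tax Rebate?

$69,250

$2,492 is 2,492/4,480 of the full $4,480, so 1,988/4,480 of the $8,000 range has been used: income = $65,700 + $8,000 × 1,988/4,480 = $69,250.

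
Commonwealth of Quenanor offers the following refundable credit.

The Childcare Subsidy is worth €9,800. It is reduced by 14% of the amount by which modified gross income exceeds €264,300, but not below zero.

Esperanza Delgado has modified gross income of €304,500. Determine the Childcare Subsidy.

€4,172

Childcare Subsidy: 14% of the €40,200 excess over €264,300 is €5,628; credit = €9,800 − €5,628 = €4,172.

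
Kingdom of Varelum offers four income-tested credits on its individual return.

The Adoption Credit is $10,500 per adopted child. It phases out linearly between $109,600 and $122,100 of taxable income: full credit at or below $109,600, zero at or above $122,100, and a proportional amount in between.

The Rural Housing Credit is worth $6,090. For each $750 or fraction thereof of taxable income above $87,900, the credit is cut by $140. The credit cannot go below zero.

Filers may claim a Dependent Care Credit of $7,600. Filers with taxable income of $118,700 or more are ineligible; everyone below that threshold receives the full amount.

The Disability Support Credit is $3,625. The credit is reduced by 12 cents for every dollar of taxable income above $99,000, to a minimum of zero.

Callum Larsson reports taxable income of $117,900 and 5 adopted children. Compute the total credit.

Adoption Credit: base = 5 × $10,500 = $52,500. $117,900 is $8,300 into a $12,500 phase-out range, leaving 4,200/12,500 of the credit: $52,500 × 4,200/12,500 = $17,640.
Rural Housing Credit: income exceeds $87,900 by $30,000, which is 40 full-or-partial $750 increments; reduction = 40 × $140 = $5,600, leaving $490.
Dependent Care Credit: $117,900 is below the $118,700 cutoff, so the full $7,600 applies.
Disability Support Credit: 12% of the $18,900 excess over $99,000 is $2,268; credit = $3,625 − $2,268 = $1,357.
Total: $17,640 + $490 + $7,600 + $1,357 = $27,087.

$27,087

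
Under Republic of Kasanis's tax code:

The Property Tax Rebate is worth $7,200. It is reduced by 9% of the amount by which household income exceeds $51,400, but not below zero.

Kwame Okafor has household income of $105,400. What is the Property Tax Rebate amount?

Property Tax Rebate: 9% of the $54,000 excess over $51,400 is $4,860; credit = $7,200 − $4,860 = $2,340.

$2,340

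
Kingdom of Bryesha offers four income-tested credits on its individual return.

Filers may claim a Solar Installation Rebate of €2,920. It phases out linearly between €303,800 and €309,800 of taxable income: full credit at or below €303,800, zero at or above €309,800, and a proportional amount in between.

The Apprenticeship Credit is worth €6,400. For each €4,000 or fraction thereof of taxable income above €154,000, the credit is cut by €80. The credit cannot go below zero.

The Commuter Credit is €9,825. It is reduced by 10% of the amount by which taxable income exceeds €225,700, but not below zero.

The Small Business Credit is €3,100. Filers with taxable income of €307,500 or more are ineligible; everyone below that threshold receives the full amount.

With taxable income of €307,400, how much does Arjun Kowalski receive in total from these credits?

Solar Installation Rebate: €307,400 is €3,600 into a €6,000 phase-out range, leaving 2,400/6,000 of the credit: €2,920 × 2,400/6,000 = €1,168.
Apprenticeship Credit: income exceeds €154,000 by €153,400, which is 39 full-or-partial €4,000 increments; reduction = 39 × €80 = €3,120, leaving €3,280.
Commuter Credit: 10% of the €81,700 excess over €225,700 is €8,170; credit = €9,825 − €8,170 = €1,655.
Small Business Credit: €307,400 is below the €307,500 cutoff, so the full €3,100 applies.
Total: €1,168 + €3,280 + €1,655 + €3,100 = €9,203.

€9,203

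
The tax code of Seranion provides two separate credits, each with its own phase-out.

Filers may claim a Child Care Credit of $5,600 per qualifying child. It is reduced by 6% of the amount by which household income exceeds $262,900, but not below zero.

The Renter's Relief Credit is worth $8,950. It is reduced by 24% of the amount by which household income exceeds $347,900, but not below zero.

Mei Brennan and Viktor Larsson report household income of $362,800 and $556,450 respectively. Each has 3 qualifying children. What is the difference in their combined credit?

$16,180

Mei ($362,800): Child Care Credit: base = 3 × $5,600 = $16,800. 6% of the $99,900 excess over $262,900 is $5,994; credit = $16,800 − $5,994 = $10,806. Renter's Relief Credit: 24% of the $14,900 excess over $347,900 is $3,576; credit = $8,950 − $3,576 = $5,374. total $10,806 + $5,374 = $16,180
Viktor ($556,450): Child Care Credit: base = 3 × $5,600 = $16,800. 6% of the $293,550 excess over $262,900 is $17,613 ≥ base, so the credit is $0. Renter's Relief Credit: 24% of the $208,550 excess over $347,900 is $50,052 ≥ base, so the credit is $0. total $0 + $0 = $0
Difference: |$16,180 − $0| = $16,180.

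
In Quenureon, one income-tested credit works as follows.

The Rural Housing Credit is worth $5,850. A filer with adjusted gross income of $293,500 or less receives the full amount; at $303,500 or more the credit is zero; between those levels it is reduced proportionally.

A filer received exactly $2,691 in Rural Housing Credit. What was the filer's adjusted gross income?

$298,900

$2,691 is 2,691/5,850 of the full $5,850, so 3,159/5,850 of the $10,000 range has been used: income = $293,500 + $10,000 × 3,159/5,850 = $298,900.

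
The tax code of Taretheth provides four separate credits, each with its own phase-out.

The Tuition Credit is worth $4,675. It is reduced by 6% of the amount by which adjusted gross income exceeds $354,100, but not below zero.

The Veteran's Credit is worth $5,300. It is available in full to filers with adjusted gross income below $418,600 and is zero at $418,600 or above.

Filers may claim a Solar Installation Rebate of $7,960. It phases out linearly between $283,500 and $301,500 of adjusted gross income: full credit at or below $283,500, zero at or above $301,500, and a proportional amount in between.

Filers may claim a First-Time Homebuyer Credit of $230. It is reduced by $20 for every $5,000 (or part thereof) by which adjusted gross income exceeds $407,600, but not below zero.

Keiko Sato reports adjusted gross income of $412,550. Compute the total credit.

$6,678

Tuition Credit: 6% of the $58,450 excess over $354,100 is $3,507; credit = $4,675 − $3,507 = $1,168.
Veteran's Credit: $412,550 is below the $418,600 cutoff, so the full $5,300 applies.
Solar Installation Rebate: $412,550 is at or above $301,500, so the credit is $0.
First-Time Homebuyer Credit: income exceeds $407,600 by $4,950, which is 1 full-or-partial $5,000 increment; reduction = 1 × $20 = $20, leaving $210.
Total: $1,168 + $5,300 + $0 + $210 = $6,678.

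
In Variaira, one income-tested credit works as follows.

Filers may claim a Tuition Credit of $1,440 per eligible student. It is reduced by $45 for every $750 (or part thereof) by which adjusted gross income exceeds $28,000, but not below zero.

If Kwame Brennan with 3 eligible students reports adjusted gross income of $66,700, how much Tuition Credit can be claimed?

$1,980

Tuition Credit: base = 3 × $1,440 = $4,320. income exceeds $28,000 by $38,700, which is 52 full-or-partial $750 increments; reduction = 52 × $45 = $2,340, leaving $1,980.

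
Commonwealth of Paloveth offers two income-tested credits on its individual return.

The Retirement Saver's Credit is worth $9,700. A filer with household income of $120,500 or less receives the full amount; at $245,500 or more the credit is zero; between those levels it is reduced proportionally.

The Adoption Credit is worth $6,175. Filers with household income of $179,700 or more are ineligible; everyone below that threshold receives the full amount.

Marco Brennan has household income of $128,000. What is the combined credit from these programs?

Retirement Saver's Credit: $128,000 is $7,500 into a $125,000 phase-out range, leaving 117,500/125,000 of the credit: $9,700 × 117,500/125,000 = $9,118.
Adoption Credit: $128,000 is below the $179,700 cutoff, so the full $6,175 applies.
Total: $9,118 + $6,175 = $15,293.

$15,293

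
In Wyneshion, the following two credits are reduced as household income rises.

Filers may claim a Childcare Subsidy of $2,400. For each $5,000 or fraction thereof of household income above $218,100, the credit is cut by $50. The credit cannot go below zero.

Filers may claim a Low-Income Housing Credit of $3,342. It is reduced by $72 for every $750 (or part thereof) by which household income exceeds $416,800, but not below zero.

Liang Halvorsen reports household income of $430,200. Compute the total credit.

$2,296

Childcare Subsidy: income exceeds $218,100 by $212,100, which is 43 full-or-partial $5,000 increments; reduction = 43 × $50 = $2,150, leaving $250.
Low-Income Housing Credit: income exceeds $416,800 by $13,400, which is 18 full-or-partial $750 increments; reduction = 18 × $72 = $1,296, leaving $2,046.
Total: $250 + $2,046 = $2,296.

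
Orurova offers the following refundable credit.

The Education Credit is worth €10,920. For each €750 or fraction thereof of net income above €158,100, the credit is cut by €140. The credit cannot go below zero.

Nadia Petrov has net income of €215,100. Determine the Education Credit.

€280

Education Credit: income exceeds €158,100 by €57,000, which is 76 full-or-partial €750 increments; reduction = 76 × €140 = €10,640, leaving €280.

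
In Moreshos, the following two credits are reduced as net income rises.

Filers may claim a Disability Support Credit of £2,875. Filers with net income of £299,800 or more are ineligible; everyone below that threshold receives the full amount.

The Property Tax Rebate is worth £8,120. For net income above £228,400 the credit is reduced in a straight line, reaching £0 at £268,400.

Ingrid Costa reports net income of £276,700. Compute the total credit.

Disability Support Credit: £276,700 is below the £299,800 cutoff, so the full £2,875 applies.
Property Tax Rebate: £276,700 is at or above £268,400, so the credit is £0.
Total: £2,875 + £0 = £2,875.

£2,875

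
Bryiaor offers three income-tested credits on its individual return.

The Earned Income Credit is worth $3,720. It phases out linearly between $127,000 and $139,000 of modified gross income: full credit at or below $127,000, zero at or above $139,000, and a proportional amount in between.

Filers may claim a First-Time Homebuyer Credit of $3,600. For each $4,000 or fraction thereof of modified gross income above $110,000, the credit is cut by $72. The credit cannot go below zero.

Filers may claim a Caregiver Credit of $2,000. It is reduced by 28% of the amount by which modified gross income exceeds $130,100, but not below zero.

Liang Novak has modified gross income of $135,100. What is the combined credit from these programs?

Earned Income Credit: $135,100 is $8,100 into a $12,000 phase-out range, leaving 3,900/12,000 of the credit: $3,720 × 3,900/12,000 = $1,209.
First-Time Homebuyer Credit: income exceeds $110,000 by $25,100, which is 7 full-or-partial $4,000 increments; reduction = 7 × $72 = $504, leaving $3,096.
Caregiver Credit: 28% of the $5,000 excess over $130,100 is $1,400; credit = $2,000 − $1,400 = $600.
Total: $1,209 + $3,096 + $600 = $4,905.

$4,905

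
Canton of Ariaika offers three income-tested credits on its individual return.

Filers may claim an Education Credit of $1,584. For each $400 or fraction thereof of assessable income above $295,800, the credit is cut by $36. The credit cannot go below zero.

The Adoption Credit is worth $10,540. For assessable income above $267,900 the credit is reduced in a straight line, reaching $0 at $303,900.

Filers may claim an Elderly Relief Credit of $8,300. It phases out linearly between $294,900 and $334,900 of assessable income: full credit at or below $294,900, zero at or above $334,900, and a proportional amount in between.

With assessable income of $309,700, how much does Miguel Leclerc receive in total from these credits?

$5,553

Education Credit: income exceeds $295,800 by $13,900, which is 35 full-or-partial $400 increments; reduction = 35 × $36 = $1,260, leaving $324.
Adoption Credit: $309,700 is at or above $303,900, so the credit is $0.
Elderly Relief Credit: $309,700 is $14,800 into a $40,000 phase-out range, leaving 25,200/40,000 of the credit: $8,300 × 25,200/40,000 = $5,229.
Total: $324 + $0 + $5,229 = $5,553.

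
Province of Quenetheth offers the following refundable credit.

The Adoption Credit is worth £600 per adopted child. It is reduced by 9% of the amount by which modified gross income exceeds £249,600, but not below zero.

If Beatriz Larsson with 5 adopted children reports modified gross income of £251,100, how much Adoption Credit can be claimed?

£2,865

Adoption Credit: base = 5 × £600 = £3,000. 9% of the £1,500 excess over £249,600 is £135; credit = £3,000 − £135 = £2,865.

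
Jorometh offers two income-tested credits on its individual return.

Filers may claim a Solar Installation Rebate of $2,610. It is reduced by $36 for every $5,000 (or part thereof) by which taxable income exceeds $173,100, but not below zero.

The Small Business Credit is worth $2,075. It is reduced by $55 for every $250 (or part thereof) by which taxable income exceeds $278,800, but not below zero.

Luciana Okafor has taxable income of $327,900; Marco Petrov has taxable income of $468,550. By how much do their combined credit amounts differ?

$1,044

Luciana ($327,900): Solar Installation Rebate: income exceeds $173,100 by $154,800, which is 31 full-or-partial $5,000 increments; reduction = 31 × $36 = $1,116, leaving $1,494. Small Business Credit: income exceeds $278,800 by $49,100 → 197 increments × $55 = $10,835 ≥ base, so the credit is $0. total $1,494 + $0 = $1,494
Marco ($468,550): Solar Installation Rebate: income exceeds $173,100 by $295,450, which is 60 full-or-partial $5,000 increments; reduction = 60 × $36 = $2,160, leaving $450. Small Business Credit: income exceeds $278,800 by $189,750 → 759 increments × $55 = $41,745 ≥ base, so the credit is $0. total $450 + $0 = $450
Difference: |$1,494 − $450| = $1,044.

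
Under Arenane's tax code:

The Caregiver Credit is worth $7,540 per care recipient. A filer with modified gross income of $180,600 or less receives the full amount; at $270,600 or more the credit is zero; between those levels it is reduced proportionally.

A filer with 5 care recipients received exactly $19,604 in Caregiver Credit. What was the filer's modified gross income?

$223,800

Full credit = 5 × $7,540 = $37,700.
$19,604 is 19,604/37,700 of the full $37,700, so 18,096/37,700 of the $90,000 range has been used: income = $180,600 + $90,000 × 18,096/37,700 = $223,800.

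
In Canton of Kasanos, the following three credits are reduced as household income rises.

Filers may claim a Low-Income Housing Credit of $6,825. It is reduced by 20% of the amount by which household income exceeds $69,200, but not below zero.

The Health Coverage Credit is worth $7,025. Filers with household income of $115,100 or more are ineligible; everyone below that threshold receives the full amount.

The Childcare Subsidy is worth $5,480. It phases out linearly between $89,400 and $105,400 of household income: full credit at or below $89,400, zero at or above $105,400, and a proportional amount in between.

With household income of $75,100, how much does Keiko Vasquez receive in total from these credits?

Low-Income Housing Credit: 20% of the $5,900 excess over $69,200 is $1,180; credit = $6,825 − $1,180 = $5,645.
Health Coverage Credit: $75,100 is below the $115,100 cutoff, so the full $7,025 applies.
Childcare Subsidy: $75,100 is at or below the $89,400 threshold, so the full $5,480 applies.
Total: $5,645 + $7,025 + $5,480 = $18,150.

$18,150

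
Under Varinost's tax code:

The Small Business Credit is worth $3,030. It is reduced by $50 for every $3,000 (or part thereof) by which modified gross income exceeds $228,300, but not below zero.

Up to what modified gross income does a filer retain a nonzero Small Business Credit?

After 60 increments the reduction is 60 × $50 = $3,000, leaving $30; one more increment wipes it out. Increment 60 ends at excess 60 × $3,000 = $180,000, so the highest qualifying income is $228,300 + $180,000 = $408,300.

$408,300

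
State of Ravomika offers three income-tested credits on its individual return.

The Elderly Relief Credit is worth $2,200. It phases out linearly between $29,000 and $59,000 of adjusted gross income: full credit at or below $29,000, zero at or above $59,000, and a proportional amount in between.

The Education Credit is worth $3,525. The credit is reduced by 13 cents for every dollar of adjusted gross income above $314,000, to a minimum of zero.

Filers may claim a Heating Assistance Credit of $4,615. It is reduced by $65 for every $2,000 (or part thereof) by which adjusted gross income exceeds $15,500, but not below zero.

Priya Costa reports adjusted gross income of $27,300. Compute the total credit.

Elderly Relief Credit: $27,300 is at or below the $29,000 threshold, so the full $2,200 applies.
Education Credit: $27,300 is at or below the $314,000 threshold, so the full $3,525 applies.
Heating Assistance Credit: income exceeds $15,500 by $11,800, which is 6 full-or-partial $2,000 increments; reduction = 6 × $65 = $390, leaving $4,225.
Total: $2,200 + $3,525 + $4,225 = $9,950.

$9,950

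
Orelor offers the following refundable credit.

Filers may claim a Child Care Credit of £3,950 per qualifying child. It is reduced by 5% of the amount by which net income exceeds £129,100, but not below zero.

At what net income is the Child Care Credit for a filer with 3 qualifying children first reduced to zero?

Full credit = 3 × £3,950 = £11,850.
The credit falls by 5% of each pound above £129,100, so it reaches zero when the excess is £11,850 / 5% = £237,000: income = £129,100 + £237,000 = £366,100.

£366,100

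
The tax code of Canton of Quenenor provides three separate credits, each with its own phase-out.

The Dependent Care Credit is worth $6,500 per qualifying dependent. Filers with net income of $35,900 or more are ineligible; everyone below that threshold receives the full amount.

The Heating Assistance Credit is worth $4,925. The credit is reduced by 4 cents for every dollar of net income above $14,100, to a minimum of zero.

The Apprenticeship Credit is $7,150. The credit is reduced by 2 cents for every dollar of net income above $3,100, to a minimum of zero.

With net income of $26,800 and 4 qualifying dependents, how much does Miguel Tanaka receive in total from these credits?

$37,093

Dependent Care Credit: base = 4 × $6,500 = $26,000. $26,800 is below the $35,900 cutoff, so the full $26,000 applies.
Heating Assistance Credit: 4% of the $12,700 excess over $14,100 is $508; credit = $4,925 − $508 = $4,417.
Apprenticeship Credit: 2% of the $23,700 excess over $3,100 is $474; credit = $7,150 − $474 = $6,676.
Total: $26,000 + $4,417 + $6,676 = $37,093.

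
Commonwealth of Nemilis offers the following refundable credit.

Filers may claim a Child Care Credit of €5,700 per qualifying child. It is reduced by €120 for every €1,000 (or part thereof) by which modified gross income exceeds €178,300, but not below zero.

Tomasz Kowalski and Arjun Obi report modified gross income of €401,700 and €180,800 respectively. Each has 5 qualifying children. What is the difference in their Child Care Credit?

Tomasz (€401,700): Child Care Credit: base = 5 × €5,700 = €28,500. income exceeds €178,300 by €223,400, which is 224 full-or-partial €1,000 increments; reduction = 224 × €120 = €26,880, leaving €1,620.
Arjun (€180,800): Child Care Credit: base = 5 × €5,700 = €28,500. income exceeds €178,300 by €2,500, which is 3 full-or-partial €1,000 increments; reduction = 3 × €120 = €360, leaving €28,140.
Difference: |€1,620 − €28,140| = €26,520.

€26,520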